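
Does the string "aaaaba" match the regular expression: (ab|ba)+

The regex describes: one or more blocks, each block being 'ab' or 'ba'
No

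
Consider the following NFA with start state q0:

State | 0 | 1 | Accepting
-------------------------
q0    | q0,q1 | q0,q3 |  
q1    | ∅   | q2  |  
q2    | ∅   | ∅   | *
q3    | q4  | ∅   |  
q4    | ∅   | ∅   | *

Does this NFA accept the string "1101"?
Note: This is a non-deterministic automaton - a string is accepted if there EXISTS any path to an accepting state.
Track the set of states the NFA could be in: start {q0}
Read '1': {q0} → {q0, q3}
Read '1': {q0, q3} → {q0, q3}
Read '0': {q0, q3} → {q0, q1, q4}
Read '1': {q0, q1, q4} → {q0, q2, q3}
Final set {q0, q2, q3} contains accepting state(s) {q2} → accepted.

Final answer: Yes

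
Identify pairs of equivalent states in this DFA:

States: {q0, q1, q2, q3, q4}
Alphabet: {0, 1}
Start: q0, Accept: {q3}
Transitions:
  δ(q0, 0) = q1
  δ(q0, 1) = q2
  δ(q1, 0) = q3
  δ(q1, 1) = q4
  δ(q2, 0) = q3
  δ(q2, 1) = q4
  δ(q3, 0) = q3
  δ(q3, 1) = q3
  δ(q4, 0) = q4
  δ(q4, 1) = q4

Using the table-filling algorithm:
Round 0 – mark pairs where exactly one state is accepting: (q0,q3), (q1,q3), (q2,q3), (q3,q4)
Round 1 – newly marked: (q0,q1) [on 0: q1 vs q3, already marked]; (q0,q2) [on 0: q1 vs q3, already marked]; (q1,q4) [on 0: q3 vs q4, already marked]; (q2,q4) [on 0: q3 vs q4, already marked]
Round 2 – newly marked: (q0,q4) [on 0: q1 vs q4, already marked]
No further pairs can be marked.
(q1, q2) unmarked: δ(q1,0)=q3, δ(q2,0)=q3; δ(q1,1)=q4, δ(q2,1)=q4 → equivalent
Equivalent pairs: (q1, q2)

Final answer: Equivalent pairs: (q1, q2)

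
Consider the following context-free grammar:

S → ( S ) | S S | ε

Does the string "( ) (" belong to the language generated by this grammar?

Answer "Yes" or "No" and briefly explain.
Each production adds parentheses only in matched pairs (S → ( S )) or none at all, so every derived string has equally many '(' and ')'. The string ( ) ( has two '(' and one ')', so it cannot be derived.

Final answer: No - no valid derivation exists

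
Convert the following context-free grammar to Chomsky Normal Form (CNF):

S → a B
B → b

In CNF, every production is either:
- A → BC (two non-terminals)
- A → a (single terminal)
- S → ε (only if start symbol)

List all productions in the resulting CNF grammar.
The grammar has no ε-productions or unit productions to eliminate.
S → a B has terminal a in a right-hand side of length ≥ 2: introduce T_a → a and use T_a in place of a.
B → b is already in CNF (single terminal) – keep it.
S → a B becomes S → T_a B.
Resulting CNF grammar (3 productions): T_a → a; B → b; S → T_a B

Final answer: T_a → a; B → b; S → T_a B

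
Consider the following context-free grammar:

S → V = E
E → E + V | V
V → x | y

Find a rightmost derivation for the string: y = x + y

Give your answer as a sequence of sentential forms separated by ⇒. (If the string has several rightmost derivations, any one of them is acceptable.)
Start with S.
Step 1: the rightmost non-terminal is S; apply S → V = E:  V = E
Step 2: the rightmost non-terminal is E; apply E → E + V:  V = E + V
Step 3: the rightmost non-terminal is V; apply V → y:  V = E + y
Step 4: the rightmost non-terminal is E; apply E → V:  V = V + y
Step 5: the rightmost non-terminal is V; apply V → x:  V = x + y
Step 6: the rightmost non-terminal is V; apply V → y:  y = x + y

Final answer: S ⇒ V = E ⇒ V = E + V ⇒ V = E + y ⇒ V = V + y ⇒ V = x + y ⇒ y = x + y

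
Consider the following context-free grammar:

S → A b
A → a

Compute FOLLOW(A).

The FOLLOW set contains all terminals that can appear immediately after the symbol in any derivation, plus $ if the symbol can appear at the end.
A occurs only in S → A b, where it is immediately followed by the terminal b. So FOLLOW(A) = {b}.

Final answer: {b}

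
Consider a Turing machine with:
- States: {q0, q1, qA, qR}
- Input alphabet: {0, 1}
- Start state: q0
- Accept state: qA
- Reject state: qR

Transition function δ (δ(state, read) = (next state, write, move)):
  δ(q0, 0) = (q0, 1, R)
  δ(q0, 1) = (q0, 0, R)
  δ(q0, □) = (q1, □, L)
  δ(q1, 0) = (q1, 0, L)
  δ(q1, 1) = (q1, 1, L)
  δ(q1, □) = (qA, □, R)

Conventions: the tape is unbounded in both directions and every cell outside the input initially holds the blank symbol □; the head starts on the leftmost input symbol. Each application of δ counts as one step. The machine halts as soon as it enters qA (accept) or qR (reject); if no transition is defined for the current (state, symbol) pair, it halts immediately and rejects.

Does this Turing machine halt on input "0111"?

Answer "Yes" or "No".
Step 0: [q0]0111 (head at position 0)
Step 1: δ(q0, 0) = (q0, 1, R)  ⊢  1[q0]111 (head at position 1)
Step 2: δ(q0, 1) = (q0, 0, R)  ⊢  10[q0]11 (head at position 2)
Step 3: δ(q0, 1) = (q0, 0, R)  ⊢  100[q0]1 (head at position 3)
Step 4: δ(q0, 1) = (q0, 0, R)  ⊢  1000[q0]□ (head at position 4)
Step 5: δ(q0, □) = (q1, □, L)  ⊢  100[q1]0□ (head at position 3)
Step 6: δ(q1, 0) = (q1, 0, L)  ⊢  10[q1]00□ (head at position 2)
Step 7: δ(q1, 0) = (q1, 0, L)  ⊢  1[q1]000□ (head at position 1)
Step 8: δ(q1, 0) = (q1, 0, L)  ⊢  [q1]1000□ (head at position 0)
Step 9: δ(q1, 1) = (q1, 1, L)  ⊢  [q1]□1000□ (head at position -1)
Step 10: δ(q1, □) = (qA, □, R)  ⊢  □[qA]1000□ (head at position 0)
The machine is in qA, so it halts and accepts.
It halts after 10 steps.

Final answer: Yes - halts after 10 steps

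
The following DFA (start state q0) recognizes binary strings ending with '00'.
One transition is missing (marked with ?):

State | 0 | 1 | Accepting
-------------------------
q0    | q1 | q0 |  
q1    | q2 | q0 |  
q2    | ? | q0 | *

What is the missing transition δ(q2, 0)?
q2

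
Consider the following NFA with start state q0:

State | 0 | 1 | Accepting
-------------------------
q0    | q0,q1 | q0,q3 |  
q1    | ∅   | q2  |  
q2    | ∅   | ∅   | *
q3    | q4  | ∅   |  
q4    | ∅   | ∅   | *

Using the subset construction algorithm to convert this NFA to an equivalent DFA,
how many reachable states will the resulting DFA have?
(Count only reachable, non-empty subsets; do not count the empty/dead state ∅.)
Start subset: {q0}
{q0}: on 0 → {q0, q1}, on 1 → {q0, q3}
{q0, q1}: on 0 → {q0, q1}, on 1 → {q0, q2, q3}
{q0, q3}: on 0 → {q0, q1, q4}, on 1 → {q0, q3}
{q0, q2, q3}: on 0 → {q0, q1, q4}, on 1 → {q0, q3}
{q0, q1, q4}: on 0 → {q0, q1}, on 1 → {q0, q2, q3}
Reachable non-empty subsets: {q0}, {q0, q1}, {q0, q3}, {q0, q2, q3}, {q0, q1, q4} — 5 in total.

Final answer: 5 states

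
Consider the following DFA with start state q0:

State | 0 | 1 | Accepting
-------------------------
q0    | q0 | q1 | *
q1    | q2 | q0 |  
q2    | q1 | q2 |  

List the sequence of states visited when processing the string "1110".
q0 → q1 → q0 → q1 → q2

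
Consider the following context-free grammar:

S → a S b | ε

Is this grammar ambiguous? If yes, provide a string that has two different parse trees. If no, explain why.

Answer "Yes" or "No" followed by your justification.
At every step exactly one production applies: if the remaining string to generate is non-empty it starts with a and ends with b, forcing S → a S b; if it is empty, S → ε is forced. Hence each string a^n b^n has exactly one derivation (S → a S b applied n times, then S → ε) and one parse tree.

Final answer: No - the grammar is unambiguous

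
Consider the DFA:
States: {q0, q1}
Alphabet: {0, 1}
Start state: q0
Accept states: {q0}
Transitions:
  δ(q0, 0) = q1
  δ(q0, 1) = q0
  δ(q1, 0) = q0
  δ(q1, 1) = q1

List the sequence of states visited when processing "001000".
Starting at q0
Read '0': q0 -> q1
Read '0': q1 -> q0
Read '1': q0 -> q0
Read '0': q0 -> q1
Read '0': q1 -> q0
Read '0': q0 -> q1

Final answer: q0 -> q1 -> q0 -> q0 -> q1 -> q0 -> q1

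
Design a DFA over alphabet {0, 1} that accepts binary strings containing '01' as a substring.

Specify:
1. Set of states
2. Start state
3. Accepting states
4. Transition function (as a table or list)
One valid DFA (any DFA recognizing the same language is acceptable):
States: {q0, q1, q2}
Start: q0
Accepting: {q2}
Transitions (accepting states marked with *):
State | 0 | 1 | Accepting
-------------------------
q0    | q1 | q0 |  
q1    | q1 | q2 |  
q2    | q2 | q2 | *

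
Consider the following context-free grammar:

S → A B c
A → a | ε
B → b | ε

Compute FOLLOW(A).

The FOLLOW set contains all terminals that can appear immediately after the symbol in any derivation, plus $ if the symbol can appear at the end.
A occurs in S → A B c followed by B c. Add FIRST(B) minus ε = {b}; B is nullable (B → ε), so what follows B can also follow A: the terminal c. FOLLOW(A) = {b, c}.

Final answer: {b, c}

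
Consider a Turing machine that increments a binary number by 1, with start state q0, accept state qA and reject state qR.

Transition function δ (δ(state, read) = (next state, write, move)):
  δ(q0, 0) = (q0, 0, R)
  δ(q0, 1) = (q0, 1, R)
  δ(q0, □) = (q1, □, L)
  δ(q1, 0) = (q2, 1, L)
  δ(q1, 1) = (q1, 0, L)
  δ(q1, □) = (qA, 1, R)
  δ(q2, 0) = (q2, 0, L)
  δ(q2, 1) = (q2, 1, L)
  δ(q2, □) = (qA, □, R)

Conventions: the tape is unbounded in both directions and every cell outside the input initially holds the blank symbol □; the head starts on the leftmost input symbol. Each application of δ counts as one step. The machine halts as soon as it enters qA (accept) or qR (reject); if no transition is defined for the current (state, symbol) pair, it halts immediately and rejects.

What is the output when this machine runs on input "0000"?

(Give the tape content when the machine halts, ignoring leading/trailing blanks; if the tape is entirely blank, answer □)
Step 0: [q0]0000 (head at position 0)
Step 1: δ(q0, 0) = (q0, 0, R)  ⊢  0[q0]000 (head at position 1)
Step 2: δ(q0, 0) = (q0, 0, R)  ⊢  00[q0]00 (head at position 2)
Step 3: δ(q0, 0) = (q0, 0, R)  ⊢  000[q0]0 (head at position 3)
Step 4: δ(q0, 0) = (q0, 0, R)  ⊢  0000[q0]□ (head at position 4)
Step 5: δ(q0, □) = (q1, □, L)  ⊢  000[q1]0□ (head at position 3)
Step 6: δ(q1, 0) = (q2, 1, L)  ⊢  00[q2]01□ (head at position 2)
Step 7: δ(q2, 0) = (q2, 0, L)  ⊢  0[q2]001□ (head at position 1)
Step 8: δ(q2, 0) = (q2, 0, L)  ⊢  [q2]0001□ (head at position 0)
Step 9: δ(q2, 0) = (q2, 0, L)  ⊢  [q2]□0001□ (head at position -1)
Step 10: δ(q2, □) = (qA, □, R)  ⊢  □[qA]0001□ (head at position 0)
The machine is in qA, so it halts and accepts.
Tape content when halted (ignoring surrounding blanks): 0001

Final answer: Output: 0001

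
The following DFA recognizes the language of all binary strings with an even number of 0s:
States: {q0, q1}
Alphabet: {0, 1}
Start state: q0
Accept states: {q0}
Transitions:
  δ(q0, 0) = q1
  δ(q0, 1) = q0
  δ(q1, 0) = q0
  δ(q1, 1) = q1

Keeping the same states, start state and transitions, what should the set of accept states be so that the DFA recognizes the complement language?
The DFA is complete (every state has a transition on every symbol), so the complement
is recognized by the same DFA with accepting and non-accepting states swapped.
Original accept states: {q0}
Complement accept states = All states - Original accept states
= {q0, q1} - {q0}
= {q1}
Complement language: strings with an ODD number of 0s

Final answer: {q1}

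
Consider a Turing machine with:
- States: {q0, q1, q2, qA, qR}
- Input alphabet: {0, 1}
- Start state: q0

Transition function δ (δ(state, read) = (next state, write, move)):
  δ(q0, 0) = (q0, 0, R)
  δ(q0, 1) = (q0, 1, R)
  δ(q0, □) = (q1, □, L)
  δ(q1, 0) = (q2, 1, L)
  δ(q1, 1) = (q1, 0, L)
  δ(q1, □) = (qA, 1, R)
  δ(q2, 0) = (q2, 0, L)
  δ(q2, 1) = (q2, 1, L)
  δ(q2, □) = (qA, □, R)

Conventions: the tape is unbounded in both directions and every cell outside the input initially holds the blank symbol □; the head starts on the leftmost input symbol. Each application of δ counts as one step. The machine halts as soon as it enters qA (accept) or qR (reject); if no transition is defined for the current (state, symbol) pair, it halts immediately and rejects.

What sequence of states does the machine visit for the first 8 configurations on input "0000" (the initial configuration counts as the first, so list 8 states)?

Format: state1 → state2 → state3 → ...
Step 0: [q0]0000 (head at position 0)
Step 1: δ(q0, 0) = (q0, 0, R)  ⊢  0[q0]000 (head at position 1)
Step 2: δ(q0, 0) = (q0, 0, R)  ⊢  00[q0]00 (head at position 2)
Step 3: δ(q0, 0) = (q0, 0, R)  ⊢  000[q0]0 (head at position 3)
Step 4: δ(q0, 0) = (q0, 0, R)  ⊢  0000[q0]□ (head at position 4)
Step 5: δ(q0, □) = (q1, □, L)  ⊢  000[q1]0□ (head at position 3)
Step 6: δ(q1, 0) = (q2, 1, L)  ⊢  00[q2]01□ (head at position 2)
Step 7: δ(q2, 0) = (q2, 0, L)  ⊢  0[q2]001□ (head at position 1)
Reading off the states of these 8 configurations: q0 → q0 → q0 → q0 → q0 → q1 → q2 → q2

Final answer: q0 → q0 → q0 → q0 → q0 → q1 → q2 → q2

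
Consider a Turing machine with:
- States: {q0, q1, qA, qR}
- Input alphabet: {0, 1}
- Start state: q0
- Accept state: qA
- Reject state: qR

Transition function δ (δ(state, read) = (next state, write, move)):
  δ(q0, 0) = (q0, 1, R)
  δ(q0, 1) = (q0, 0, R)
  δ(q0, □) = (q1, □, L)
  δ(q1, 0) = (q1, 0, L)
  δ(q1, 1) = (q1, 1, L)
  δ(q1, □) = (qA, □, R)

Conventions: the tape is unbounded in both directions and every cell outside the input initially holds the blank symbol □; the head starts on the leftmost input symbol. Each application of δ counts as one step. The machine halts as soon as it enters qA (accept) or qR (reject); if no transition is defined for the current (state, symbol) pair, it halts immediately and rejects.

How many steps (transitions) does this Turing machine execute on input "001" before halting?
Step 0: [q0]001 (head at position 0)
Step 1: δ(q0, 0) = (q0, 1, R)  ⊢  1[q0]01 (head at position 1)
Step 2: δ(q0, 0) = (q0, 1, R)  ⊢  11[q0]1 (head at position 2)
Step 3: δ(q0, 1) = (q0, 0, R)  ⊢  110[q0]□ (head at position 3)
Step 4: δ(q0, □) = (q1, □, L)  ⊢  11[q1]0□ (head at position 2)
Step 5: δ(q1, 0) = (q1, 0, L)  ⊢  1[q1]10□ (head at position 1)
Step 6: δ(q1, 1) = (q1, 1, L)  ⊢  [q1]110□ (head at position 0)
Step 7: δ(q1, 1) = (q1, 1, L)  ⊢  [q1]□110□ (head at position -1)
Step 8: δ(q1, □) = (qA, □, R)  ⊢  □[qA]110□ (head at position 0)
The machine is in qA, so it halts and accepts.
Number of transitions executed: 8.

Final answer: 8 steps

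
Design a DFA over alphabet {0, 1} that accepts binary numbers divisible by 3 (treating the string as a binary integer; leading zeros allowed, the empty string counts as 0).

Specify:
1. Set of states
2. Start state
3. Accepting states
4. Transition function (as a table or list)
One valid DFA (any DFA recognizing the same language is acceptable):
States: {q0, q1, q2}
Start: q0
Accepting: {q0}
Transitions (accepting states marked with *):
State | 0 | 1 | Accepting
-------------------------
q0    | q0 | q1 | *
q1    | q2 | q0 |  
q2    | q1 | q2 |  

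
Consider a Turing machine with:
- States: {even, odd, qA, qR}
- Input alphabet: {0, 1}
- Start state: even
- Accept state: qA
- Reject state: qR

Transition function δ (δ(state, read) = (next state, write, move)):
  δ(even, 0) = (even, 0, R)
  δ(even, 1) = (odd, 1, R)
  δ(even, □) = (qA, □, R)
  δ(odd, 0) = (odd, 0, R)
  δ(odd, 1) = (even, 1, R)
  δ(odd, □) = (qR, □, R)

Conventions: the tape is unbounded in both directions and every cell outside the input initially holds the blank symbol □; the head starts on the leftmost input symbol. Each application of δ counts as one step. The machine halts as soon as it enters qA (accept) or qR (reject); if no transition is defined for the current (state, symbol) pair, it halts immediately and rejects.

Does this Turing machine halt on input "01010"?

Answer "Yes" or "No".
Step 0: [even]01010 (head at position 0)
Step 1: δ(even, 0) = (even, 0, R)  ⊢  0[even]1010 (head at position 1)
Step 2: δ(even, 1) = (odd, 1, R)  ⊢  01[odd]010 (head at position 2)
Step 3: δ(odd, 0) = (odd, 0, R)  ⊢  010[odd]10 (head at position 3)
Step 4: δ(odd, 1) = (even, 1, R)  ⊢  0101[even]0 (head at position 4)
Step 5: δ(even, 0) = (even, 0, R)  ⊢  01010[even]□ (head at position 5)
Step 6: δ(even, □) = (qA, □, R)  ⊢  01010□[qA]□ (head at position 6)
The machine is in qA, so it halts and accepts.
It halts after 6 steps.

Final answer: Yes - halts after 6 steps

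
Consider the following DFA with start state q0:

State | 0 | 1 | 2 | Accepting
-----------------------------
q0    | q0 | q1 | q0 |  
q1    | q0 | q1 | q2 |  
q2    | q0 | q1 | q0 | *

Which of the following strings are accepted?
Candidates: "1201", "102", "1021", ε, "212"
"1201": q0 → q1 → q2 → q0 → q1; q1 is not accepting → rejected
"102": q0 → q1 → q0 → q0; q0 is not accepting → rejected
"1021": q0 → q1 → q0 → q0 → q1; q1 is not accepting → rejected
ε: q0; q0 is not accepting → rejected
"212": q0 → q0 → q1 → q2; q2 is accepting → accepted

Final answer: "212"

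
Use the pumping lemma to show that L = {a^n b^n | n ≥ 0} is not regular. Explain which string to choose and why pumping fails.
Language: L = {a^n b^n | n ≥ 0} (equal numbers of a's followed by b's)
Step 1: Assume for contradiction that L is regular, with pumping length p.
Step 2: Choose s = a^p b^p. Then s ∈ L (it has p a's followed by p b's) and |s| ≥ p.
Step 3: Consider any decomposition s = xyz with |xy| ≤ p and |y| > 0. Since |xy| ≤ p and the first p symbols of s are all a's, y = a^k for some k with 1 ≤ k ≤ p.
Step 4: Pumping up (i = 2): xy²z = a^(p+k) b^p, which has more a's than b's, so xy²z ∉ L.
This contradicts the pumping lemma, so L is not regular.

Final answer: Choose s = a^p b^p. Since |xy| ≤ p, y = a^k with k ≥ 1. Then xy²z = a^(p+k) b^p ∉ L.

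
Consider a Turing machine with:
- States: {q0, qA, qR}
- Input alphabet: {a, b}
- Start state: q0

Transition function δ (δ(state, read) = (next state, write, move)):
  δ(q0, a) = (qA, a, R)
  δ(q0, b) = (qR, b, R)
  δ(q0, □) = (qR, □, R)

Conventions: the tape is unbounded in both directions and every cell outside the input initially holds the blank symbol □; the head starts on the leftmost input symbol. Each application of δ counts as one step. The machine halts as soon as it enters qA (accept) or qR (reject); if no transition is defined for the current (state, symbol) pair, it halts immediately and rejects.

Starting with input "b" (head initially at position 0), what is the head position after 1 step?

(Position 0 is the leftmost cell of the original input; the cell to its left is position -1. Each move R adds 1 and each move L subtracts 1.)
Step 0: [q0]b (head at position 0)
Step 1: δ(q0, b) = (qR, b, R)  ⊢  b[qR]□ (head at position 1)
Head position after 1 step: 1

Final answer: Position 1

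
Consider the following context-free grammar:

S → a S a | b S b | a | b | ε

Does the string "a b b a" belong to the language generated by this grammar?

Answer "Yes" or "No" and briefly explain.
A derivation exists: S ⇒ a S a ⇒ a b S b a ⇒ a b b a (using S → a S a, S → b S b, then S → ε).

Final answer: Yes - a valid derivation exists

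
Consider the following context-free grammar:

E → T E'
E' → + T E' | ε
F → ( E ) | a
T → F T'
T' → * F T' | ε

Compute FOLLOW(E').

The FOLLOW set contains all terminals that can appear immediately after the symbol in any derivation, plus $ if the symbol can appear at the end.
Useful FIRST sets: FIRST(E') = {+, ε}, FIRST(T') = {*, ε} (both E' and T' are nullable).
FOLLOW(E): E is the start symbol → $; E appears in F → ( E ) followed by ')' → FOLLOW(E) = {), $}.
FOLLOW(E'): E' appears at the right end of E → T E' and of E' → + T E', so FOLLOW(E') ⊇ FOLLOW(E) (the second occurrence adds nothing new). FOLLOW(E') = {), $}.

Final answer: {$, )}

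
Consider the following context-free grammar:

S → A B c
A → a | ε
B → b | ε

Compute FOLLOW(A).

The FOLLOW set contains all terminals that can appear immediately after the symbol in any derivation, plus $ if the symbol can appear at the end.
A occurs in S → A B c followed by B c. Add FIRST(B) minus ε = {b}; B is nullable (B → ε), so what follows B can also follow A: the terminal c. FOLLOW(A) = {b, c}.

Final answer: {b, c}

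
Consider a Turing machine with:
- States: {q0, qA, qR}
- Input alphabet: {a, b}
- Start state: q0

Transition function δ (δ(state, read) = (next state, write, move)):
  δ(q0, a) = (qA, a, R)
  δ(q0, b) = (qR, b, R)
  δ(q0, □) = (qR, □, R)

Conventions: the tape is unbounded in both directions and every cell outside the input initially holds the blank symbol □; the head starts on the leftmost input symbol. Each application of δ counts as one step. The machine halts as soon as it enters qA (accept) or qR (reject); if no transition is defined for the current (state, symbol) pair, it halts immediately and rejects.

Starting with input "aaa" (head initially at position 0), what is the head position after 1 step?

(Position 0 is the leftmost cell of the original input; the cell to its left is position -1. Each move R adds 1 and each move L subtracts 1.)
Step 0: [q0]aaa (head at position 0)
Step 1: δ(q0, a) = (qA, a, R)  ⊢  a[qA]aa (head at position 1)
Head position after 1 step: 1

Final answer: Position 1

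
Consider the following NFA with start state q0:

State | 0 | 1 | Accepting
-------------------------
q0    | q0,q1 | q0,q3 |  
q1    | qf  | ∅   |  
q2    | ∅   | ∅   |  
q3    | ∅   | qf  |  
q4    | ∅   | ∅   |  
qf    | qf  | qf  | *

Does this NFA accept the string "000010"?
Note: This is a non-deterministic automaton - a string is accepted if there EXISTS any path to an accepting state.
Track the set of states the NFA could be in: start {q0}
Read '0': {q0} → {q0, q1}
Read '0': {q0, q1} → {q0, q1, qf}
Read '0': {q0, q1, qf} → {q0, q1, qf}
Read '0': {q0, q1, qf} → {q0, q1, qf}
Read '1': {q0, q1, qf} → {q0, q3, qf}
Read '0': {q0, q3, qf} → {q0, q1, qf}
Final set {q0, q1, qf} contains accepting state(s) {qf} → accepted.

Final answer: Yes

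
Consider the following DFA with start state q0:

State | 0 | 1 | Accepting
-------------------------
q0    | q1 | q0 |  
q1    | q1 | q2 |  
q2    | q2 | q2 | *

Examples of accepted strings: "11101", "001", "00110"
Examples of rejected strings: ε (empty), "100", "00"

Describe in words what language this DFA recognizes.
binary strings containing '01' as a substring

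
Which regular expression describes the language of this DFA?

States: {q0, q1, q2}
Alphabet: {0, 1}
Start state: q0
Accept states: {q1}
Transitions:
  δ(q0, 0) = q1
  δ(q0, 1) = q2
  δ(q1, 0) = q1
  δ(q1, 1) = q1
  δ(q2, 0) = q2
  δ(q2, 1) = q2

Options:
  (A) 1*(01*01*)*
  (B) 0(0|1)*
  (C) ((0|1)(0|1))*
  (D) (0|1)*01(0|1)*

Testing sample strings against the DFA:
  '10111' -> rejected
  '11' -> rejected
  '010' -> accepted
  '01' -> accepted
Checking each option for a counterexample:
  (A) 1*(01*01*)*: ε is rejected by the DFA but matches the regex → eliminated
  (B) 0(0|1)*: agrees with the DFA on all strings of length ≤ 4
  (C) ((0|1)(0|1))*: ε is rejected by the DFA but matches the regex → eliminated
  (D) (0|1)*01(0|1)*: '0' is accepted by the DFA but does not match the regex → eliminated
Only (B) 0(0|1)* is consistent with the DFA.

Final answer: (B) 0(0|1)*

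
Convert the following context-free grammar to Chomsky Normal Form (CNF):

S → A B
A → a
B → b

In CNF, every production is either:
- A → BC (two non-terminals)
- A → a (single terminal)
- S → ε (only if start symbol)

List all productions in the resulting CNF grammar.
The grammar has no ε-productions or unit productions to eliminate.
S → A B is already in CNF (two non-terminals) – keep it.
A → a is already in CNF (single terminal) – keep it.
B → b is already in CNF (single terminal) – keep it.
Resulting CNF grammar (3 productions): A → a; B → b; S → A B

Final answer: A → a; B → b; S → A B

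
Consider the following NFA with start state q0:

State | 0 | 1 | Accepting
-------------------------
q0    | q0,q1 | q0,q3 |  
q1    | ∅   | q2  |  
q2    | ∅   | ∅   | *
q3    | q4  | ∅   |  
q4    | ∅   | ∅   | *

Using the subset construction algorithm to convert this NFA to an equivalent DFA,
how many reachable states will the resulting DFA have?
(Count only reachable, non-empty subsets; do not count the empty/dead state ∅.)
Start subset: {q0}
{q0}: on 0 → {q0, q1}, on 1 → {q0, q3}
{q0, q1}: on 0 → {q0, q1}, on 1 → {q0, q2, q3}
{q0, q3}: on 0 → {q0, q1, q4}, on 1 → {q0, q3}
{q0, q2, q3}: on 0 → {q0, q1, q4}, on 1 → {q0, q3}
{q0, q1, q4}: on 0 → {q0, q1}, on 1 → {q0, q2, q3}
Reachable non-empty subsets: {q0}, {q0, q1}, {q0, q3}, {q0, q2, q3}, {q0, q1, q4} — 5 in total.

Final answer: 5 states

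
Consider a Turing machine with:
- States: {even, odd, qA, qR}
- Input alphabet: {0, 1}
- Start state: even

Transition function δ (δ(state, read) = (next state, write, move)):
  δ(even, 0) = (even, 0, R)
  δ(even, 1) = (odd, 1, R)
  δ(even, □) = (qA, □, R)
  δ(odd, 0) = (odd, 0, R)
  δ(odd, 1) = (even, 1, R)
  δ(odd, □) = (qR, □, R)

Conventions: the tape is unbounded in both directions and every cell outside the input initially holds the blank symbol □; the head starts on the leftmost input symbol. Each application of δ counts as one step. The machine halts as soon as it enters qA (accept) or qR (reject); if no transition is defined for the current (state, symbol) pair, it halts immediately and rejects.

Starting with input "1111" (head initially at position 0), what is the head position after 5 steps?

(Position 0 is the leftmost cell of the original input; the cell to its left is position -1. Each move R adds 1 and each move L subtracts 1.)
Step 0: [even]1111 (head at position 0)
Step 1: δ(even, 1) = (odd, 1, R)  ⊢  1[odd]111 (head at position 1)
Step 2: δ(odd, 1) = (even, 1, R)  ⊢  11[even]11 (head at position 2)
Step 3: δ(even, 1) = (odd, 1, R)  ⊢  111[odd]1 (head at position 3)
Step 4: δ(odd, 1) = (even, 1, R)  ⊢  1111[even]□ (head at position 4)
Step 5: δ(even, □) = (qA, □, R)  ⊢  1111□[qA]□ (head at position 5)
Head position after 5 steps: 5

Final answer: Position 5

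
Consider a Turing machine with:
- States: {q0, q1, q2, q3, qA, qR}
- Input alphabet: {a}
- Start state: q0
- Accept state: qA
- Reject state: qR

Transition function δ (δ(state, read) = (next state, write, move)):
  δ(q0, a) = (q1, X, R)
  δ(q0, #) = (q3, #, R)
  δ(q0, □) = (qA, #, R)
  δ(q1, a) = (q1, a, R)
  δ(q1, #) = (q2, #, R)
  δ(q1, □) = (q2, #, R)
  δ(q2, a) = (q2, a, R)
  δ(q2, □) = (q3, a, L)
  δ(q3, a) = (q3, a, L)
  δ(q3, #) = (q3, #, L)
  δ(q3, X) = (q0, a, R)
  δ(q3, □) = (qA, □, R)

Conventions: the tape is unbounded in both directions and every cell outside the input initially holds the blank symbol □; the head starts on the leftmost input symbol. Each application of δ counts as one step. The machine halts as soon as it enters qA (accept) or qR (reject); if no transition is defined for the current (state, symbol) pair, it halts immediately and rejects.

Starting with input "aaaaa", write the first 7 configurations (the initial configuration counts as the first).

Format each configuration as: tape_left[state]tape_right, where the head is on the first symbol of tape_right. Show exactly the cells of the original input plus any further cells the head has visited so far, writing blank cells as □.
Step 0: [q0]aaaaa (head at position 0)
Step 1: δ(q0, a) = (q1, X, R)  ⊢  X[q1]aaaa (head at position 1)
Step 2: δ(q1, a) = (q1, a, R)  ⊢  Xa[q1]aaa (head at position 2)
Step 3: δ(q1, a) = (q1, a, R)  ⊢  Xaa[q1]aa (head at position 3)
Step 4: δ(q1, a) = (q1, a, R)  ⊢  Xaaa[q1]a (head at position 4)
Step 5: δ(q1, a) = (q1, a, R)  ⊢  Xaaaa[q1]□ (head at position 5)
Step 6: δ(q1, □) = (q2, #, R)  ⊢  Xaaaa#[q2]□ (head at position 6)

Final answer: [q0]aaaaa ⊢ X[q1]aaaa ⊢ Xa[q1]aaa ⊢ Xaa[q1]aa ⊢ Xaaa[q1]a ⊢ Xaaaa[q1]□ ⊢ Xaaaa#[q2]□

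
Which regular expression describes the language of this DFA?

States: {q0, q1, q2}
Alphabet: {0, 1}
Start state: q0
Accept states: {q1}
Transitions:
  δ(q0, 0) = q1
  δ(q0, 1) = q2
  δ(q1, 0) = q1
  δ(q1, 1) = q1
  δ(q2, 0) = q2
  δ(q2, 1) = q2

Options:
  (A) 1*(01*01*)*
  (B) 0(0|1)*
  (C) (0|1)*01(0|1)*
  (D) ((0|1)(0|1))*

Testing sample strings against the DFA:
  '01' -> accepted
  '11' -> rejected
  '10' -> rejected
  '10010' -> rejected
Checking each option for a counterexample:
  (A) 1*(01*01*)*: ε is rejected by the DFA but matches the regex → eliminated
  (B) 0(0|1)*: agrees with the DFA on all strings of length ≤ 4
  (C) (0|1)*01(0|1)*: '0' is accepted by the DFA but does not match the regex → eliminated
  (D) ((0|1)(0|1))*: ε is rejected by the DFA but matches the regex → eliminated
Only (B) 0(0|1)* is consistent with the DFA.

Final answer: (B) 0(0|1)*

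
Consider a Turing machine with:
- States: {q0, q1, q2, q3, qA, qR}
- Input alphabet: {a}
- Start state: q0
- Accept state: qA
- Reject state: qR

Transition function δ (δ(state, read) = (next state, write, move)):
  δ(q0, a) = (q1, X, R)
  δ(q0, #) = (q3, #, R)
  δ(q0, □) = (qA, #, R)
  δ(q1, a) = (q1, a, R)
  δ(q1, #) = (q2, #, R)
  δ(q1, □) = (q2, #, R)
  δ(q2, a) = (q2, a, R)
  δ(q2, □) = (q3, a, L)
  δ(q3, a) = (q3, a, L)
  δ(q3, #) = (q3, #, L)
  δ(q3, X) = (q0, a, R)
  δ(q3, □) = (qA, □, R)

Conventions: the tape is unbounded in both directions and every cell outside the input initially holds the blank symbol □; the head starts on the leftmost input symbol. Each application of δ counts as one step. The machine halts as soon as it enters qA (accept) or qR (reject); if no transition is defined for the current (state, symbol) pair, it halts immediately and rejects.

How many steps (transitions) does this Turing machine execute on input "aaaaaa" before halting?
Trace (configuration after each step, as tape_left[state]tape_right with head position):
Step 0: [q0]aaaaaa (head at position 0)
Step 1: X[q1]aaaaa (head 1)
Step 2: Xa[q1]aaaa (head 2)
Step 3: Xaa[q1]aaa (head 3)
Step 4: Xaaa[q1]aa (head 4)
Step 5: Xaaaa[q1]a (head 5)
Step 6: Xaaaaa[q1]□ (head 6)
Step 7: Xaaaaa#[q2]□ (head 7)
Step 8: Xaaaaa[q3]#a (head 6)
Step 9: Xaaaa[q3]a#a (head 5)
Step 10: Xaaa[q3]aa#a (head 4)
Step 11: Xaa[q3]aaa#a (head 3)
Step 12: Xa[q3]aaaa#a (head 2)
Step 13: X[q3]aaaaa#a (head 1)
Step 14: [q3]Xaaaaa#a (head 0)
Step 15: a[q0]aaaaa#a (head 1)
Step 16: aX[q1]aaaa#a (head 2)
Step 17: aXa[q1]aaa#a (head 3)
Step 18: aXaa[q1]aa#a (head 4)
Step 19: aXaaa[q1]a#a (head 5)
Step 20: aXaaaa[q1]#a (head 6)
Step 21: aXaaaa#[q2]a (head 7)
Step 22: aXaaaa#a[q2]□ (head 8)
Step 23: aXaaaa#[q3]aa (head 7)
Step 24: aXaaaa[q3]#aa (head 6)
Step 25: aXaaa[q3]a#aa (head 5)
Step 26: aXaa[q3]aa#aa (head 4)
Step 27: aXa[q3]aaa#aa (head 3)
Step 28: aX[q3]aaaa#aa (head 2)
Step 29: a[q3]Xaaaa#aa (head 1)
Step 30: aa[q0]aaaa#aa (head 2)
Step 31: aaX[q1]aaa#aa (head 3)
Step 32: aaXa[q1]aa#aa (head 4)
Step 33: aaXaa[q1]a#aa (head 5)
Step 34: aaXaaa[q1]#aa (head 6)
Step 35: aaXaaa#[q2]aa (head 7)
Step 36: aaXaaa#a[q2]a (head 8)
Step 37: aaXaaa#aa[q2]□ (head 9)
Step 38: aaXaaa#a[q3]aa (head 8)
Step 39: aaXaaa#[q3]aaa (head 7)
Step 40: aaXaaa[q3]#aaa (head 6)
Step 41: aaXaa[q3]a#aaa (head 5)
Step 42: aaXa[q3]aa#aaa (head 4)
Step 43: aaX[q3]aaa#aaa (head 3)
Step 44: aa[q3]Xaaa#aaa (head 2)
Step 45: aaa[q0]aaa#aaa (head 3)
Step 46: aaaX[q1]aa#aaa (head 4)
Step 47: aaaXa[q1]a#aaa (head 5)
Step 48: aaaXaa[q1]#aaa (head 6)
Step 49: aaaXaa#[q2]aaa (head 7)
Step 50: aaaXaa#a[q2]aa (head 8)
Step 51: aaaXaa#aa[q2]a (head 9)
Step 52: aaaXaa#aaa[q2]□ (head 10)
Step 53: aaaXaa#aa[q3]aa (head 9)
Step 54: aaaXaa#a[q3]aaa (head 8)
Step 55: aaaXaa#[q3]aaaa (head 7)
Step 56: aaaXaa[q3]#aaaa (head 6)
Step 57: aaaXa[q3]a#aaaa (head 5)
Step 58: aaaX[q3]aa#aaaa (head 4)
Step 59: aaa[q3]Xaa#aaaa (head 3)
Step 60: aaaa[q0]aa#aaaa (head 4)
Step 61: aaaaX[q1]a#aaaa (head 5)
Step 62: aaaaXa[q1]#aaaa (head 6)
Step 63: aaaaXa#[q2]aaaa (head 7)
Step 64: aaaaXa#a[q2]aaa (head 8)
Step 65: aaaaXa#aa[q2]aa (head 9)
Step 66: aaaaXa#aaa[q2]a (head 10)
Step 67: aaaaXa#aaaa[q2]□ (head 11)
Step 68: aaaaXa#aaa[q3]aa (head 10)
Step 69: aaaaXa#aa[q3]aaa (head 9)
Step 70: aaaaXa#a[q3]aaaa (head 8)
Step 71: aaaaXa#[q3]aaaaa (head 7)
Step 72: aaaaXa[q3]#aaaaa (head 6)
Step 73: aaaaX[q3]a#aaaaa (head 5)
Step 74: aaaa[q3]Xa#aaaaa (head 4)
Step 75: aaaaa[q0]a#aaaaa (head 5)
Step 76: aaaaaX[q1]#aaaaa (head 6)
Step 77: aaaaaX#[q2]aaaaa (head 7)
Step 78: aaaaaX#a[q2]aaaa (head 8)
Step 79: aaaaaX#aa[q2]aaa (head 9)
Step 80: aaaaaX#aaa[q2]aa (head 10)
Step 81: aaaaaX#aaaa[q2]a (head 11)
Step 82: aaaaaX#aaaaa[q2]□ (head 12)
Step 83: aaaaaX#aaaa[q3]aa (head 11)
Step 84: aaaaaX#aaa[q3]aaa (head 10)
Step 85: aaaaaX#aa[q3]aaaa (head 9)
Step 86: aaaaaX#a[q3]aaaaa (head 8)
Step 87: aaaaaX#[q3]aaaaaa (head 7)
Step 88: aaaaaX[q3]#aaaaaa (head 6)
Step 89: aaaaa[q3]X#aaaaaa (head 5)
Step 90: aaaaaa[q0]#aaaaaa (head 6)
Step 91: aaaaaa#[q3]aaaaaa (head 7)
Step 92: aaaaaa[q3]#aaaaaa (head 6)
Step 93: aaaaa[q3]a#aaaaaa (head 5)
Step 94: aaaa[q3]aa#aaaaaa (head 4)
Step 95: aaa[q3]aaa#aaaaaa (head 3)
Step 96: aa[q3]aaaa#aaaaaa (head 2)
Step 97: a[q3]aaaaa#aaaaaa (head 1)
Step 98: [q3]aaaaaa#aaaaaa (head 0)
Step 99: [q3]□aaaaaa#aaaaaa (head -1)
Step 100: □[qA]aaaaaa#aaaaaa (head 0)
The machine is in qA, so it halts and accepts.
Number of transitions executed: 100.

Final answer: 100 steps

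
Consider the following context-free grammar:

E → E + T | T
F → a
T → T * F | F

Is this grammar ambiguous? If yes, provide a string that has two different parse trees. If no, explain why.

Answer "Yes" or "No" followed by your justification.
This is the standard stratified expression grammar: '+' is introduced only by the left-recursive rule E → E + T and '*' only by the left-recursive rule T → T * F, with F → a. For any string, the last '+' must be the one produced at the root E (everything after it is a T containing no '+'), and likewise within each T the last '*' is produced at its root. This fixes the parse tree uniquely (left-associative, '*' binding tighter than '+'), so every string has exactly one parse tree.

Final answer: No - the grammar is unambiguous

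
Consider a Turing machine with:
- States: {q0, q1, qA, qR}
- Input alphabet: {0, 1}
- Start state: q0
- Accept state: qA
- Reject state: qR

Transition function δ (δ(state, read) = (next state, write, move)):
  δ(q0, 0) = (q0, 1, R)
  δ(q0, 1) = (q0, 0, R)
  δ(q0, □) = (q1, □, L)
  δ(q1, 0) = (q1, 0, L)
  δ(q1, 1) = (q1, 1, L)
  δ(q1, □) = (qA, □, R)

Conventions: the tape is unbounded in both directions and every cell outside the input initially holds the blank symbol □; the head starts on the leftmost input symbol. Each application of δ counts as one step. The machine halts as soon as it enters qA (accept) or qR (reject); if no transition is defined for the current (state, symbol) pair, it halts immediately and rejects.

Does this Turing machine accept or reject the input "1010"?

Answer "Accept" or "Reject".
Step 0: [q0]1010 (head at position 0)
Step 1: δ(q0, 1) = (q0, 0, R)  ⊢  0[q0]010 (head at position 1)
Step 2: δ(q0, 0) = (q0, 1, R)  ⊢  01[q0]10 (head at position 2)
Step 3: δ(q0, 1) = (q0, 0, R)  ⊢  010[q0]0 (head at position 3)
Step 4: δ(q0, 0) = (q0, 1, R)  ⊢  0101[q0]□ (head at position 4)
Step 5: δ(q0, □) = (q1, □, L)  ⊢  010[q1]1□ (head at position 3)
Step 6: δ(q1, 1) = (q1, 1, L)  ⊢  01[q1]01□ (head at position 2)
Step 7: δ(q1, 0) = (q1, 0, L)  ⊢  0[q1]101□ (head at position 1)
Step 8: δ(q1, 1) = (q1, 1, L)  ⊢  [q1]0101□ (head at position 0)
Step 9: δ(q1, 0) = (q1, 0, L)  ⊢  [q1]□0101□ (head at position -1)
Step 10: δ(q1, □) = (qA, □, R)  ⊢  □[qA]0101□ (head at position 0)
The machine is in qA, so it halts and accepts.

Final answer: Accept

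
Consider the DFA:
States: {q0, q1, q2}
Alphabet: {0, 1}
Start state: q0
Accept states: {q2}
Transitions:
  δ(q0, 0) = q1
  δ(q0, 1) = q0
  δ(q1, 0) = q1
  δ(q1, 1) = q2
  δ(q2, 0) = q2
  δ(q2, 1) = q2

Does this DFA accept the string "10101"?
Processing string "10101":
  q0 --1--> q0
  q0 --0--> q1
  q1 --1--> q2
  q2 --0--> q2
  q2 --1--> q2
Final state: q2
Accept states: {q2}
q2 is an accept state, so the string is accepted.

Final answer: Yes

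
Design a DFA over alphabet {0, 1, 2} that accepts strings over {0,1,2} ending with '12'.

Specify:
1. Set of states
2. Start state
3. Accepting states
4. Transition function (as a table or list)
One valid DFA (any DFA recognizing the same language is acceptable):
States: {q0, q1, q2}
Start: q0
Accepting: {q2}
Transitions (accepting states marked with *):
State | 0 | 1 | 2 | Accepting
-----------------------------
q0    | q0 | q1 | q0 |  
q1    | q0 | q1 | q2 |  
q2    | q0 | q1 | q0 | *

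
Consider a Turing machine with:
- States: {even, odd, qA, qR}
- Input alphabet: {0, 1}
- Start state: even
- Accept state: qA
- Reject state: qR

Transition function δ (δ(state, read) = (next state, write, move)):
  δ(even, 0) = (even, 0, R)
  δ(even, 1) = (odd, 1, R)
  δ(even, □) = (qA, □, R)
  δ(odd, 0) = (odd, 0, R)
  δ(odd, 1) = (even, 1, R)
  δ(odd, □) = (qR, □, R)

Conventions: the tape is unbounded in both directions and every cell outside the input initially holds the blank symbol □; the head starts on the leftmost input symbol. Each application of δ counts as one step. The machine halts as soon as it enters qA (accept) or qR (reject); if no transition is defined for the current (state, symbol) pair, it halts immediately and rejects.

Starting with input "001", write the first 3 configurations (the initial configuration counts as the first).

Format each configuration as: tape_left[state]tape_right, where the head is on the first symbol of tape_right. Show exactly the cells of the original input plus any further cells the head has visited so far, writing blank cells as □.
Step 0: [even]001 (head at position 0)
Step 1: δ(even, 0) = (even, 0, R)  ⊢  0[even]01 (head at position 1)
Step 2: δ(even, 0) = (even, 0, R)  ⊢  00[even]1 (head at position 2)

Final answer: [even]001 ⊢ 0[even]01 ⊢ 00[even]1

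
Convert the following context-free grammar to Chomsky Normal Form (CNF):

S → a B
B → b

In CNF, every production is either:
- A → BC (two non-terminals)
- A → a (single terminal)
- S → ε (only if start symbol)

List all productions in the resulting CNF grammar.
The grammar has no ε-productions or unit productions to eliminate.
S → a B has terminal a in a right-hand side of length ≥ 2: introduce T_a → a and use T_a in place of a.
B → b is already in CNF (single terminal) – keep it.
S → a B becomes S → T_a B.
Resulting CNF grammar (3 productions): T_a → a; B → b; S → T_a B

Final answer: T_a → a; B → b; S → T_a B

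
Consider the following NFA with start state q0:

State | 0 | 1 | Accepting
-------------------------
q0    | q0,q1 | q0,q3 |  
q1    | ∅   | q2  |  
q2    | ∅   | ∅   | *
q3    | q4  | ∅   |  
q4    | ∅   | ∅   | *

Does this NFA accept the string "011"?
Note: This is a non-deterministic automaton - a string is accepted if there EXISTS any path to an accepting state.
Track the set of states the NFA could be in: start {q0}
Read '0': {q0} → {q0, q1}
Read '1': {q0, q1} → {q0, q2, q3}
Read '1': {q0, q2, q3} → {q0, q3}
Final set {q0, q3} contains no accepting state → rejected.

Final answer: No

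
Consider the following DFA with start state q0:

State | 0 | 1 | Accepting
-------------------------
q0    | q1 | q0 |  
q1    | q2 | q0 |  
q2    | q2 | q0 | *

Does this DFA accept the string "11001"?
Start in q0.
Read '1': q0 → q0
Read '1': q0 → q0
Read '0': q0 → q1
Read '0': q1 → q2
Read '1': q2 → q0
Final state q0 is not accepting, so the string is rejected.

Final answer: No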